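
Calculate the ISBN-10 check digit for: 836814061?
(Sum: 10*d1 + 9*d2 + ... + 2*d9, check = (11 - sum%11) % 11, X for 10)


Weighted sum: 257
257 mod 11 = 4

Check digit: 7


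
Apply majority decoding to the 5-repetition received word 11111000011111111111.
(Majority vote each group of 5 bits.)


Groups: 11111, 00001, 11111, 11111
Majority votes: 1011

1011


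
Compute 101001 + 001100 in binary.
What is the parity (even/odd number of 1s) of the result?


101001 = 41
001100 = 12
Sum = 53 = 110101
1s count = 4

even parity (4 ones in 110101)


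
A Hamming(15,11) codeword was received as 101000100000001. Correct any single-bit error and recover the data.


Syndrome = 10: error at position 10

Data: 10010100001 (corrected bit 10)


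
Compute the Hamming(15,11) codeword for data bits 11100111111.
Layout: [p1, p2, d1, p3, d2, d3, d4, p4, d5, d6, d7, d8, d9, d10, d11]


Parity bits: p1=1, p2=0, p3=0, p4=0

101011000111111


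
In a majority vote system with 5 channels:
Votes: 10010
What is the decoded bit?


Ones: 2 out of 5
Threshold: 3

0 (2/5 voted 1)


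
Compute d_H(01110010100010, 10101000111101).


XOR: 11011010011111
Count of 1s: 10

10


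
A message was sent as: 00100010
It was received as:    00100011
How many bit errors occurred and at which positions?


XOR: 00000001

1 error(s) at position(s): 7


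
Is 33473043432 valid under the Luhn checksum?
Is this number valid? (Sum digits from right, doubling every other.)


Luhn sum = 43
43 mod 10 = 3

Invalid (Luhn sum mod 10 = 3)


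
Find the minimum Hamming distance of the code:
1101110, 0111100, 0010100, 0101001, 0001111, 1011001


Comparing all pairs, minimum distance: 2
Can detect 1 errors, correct 0 errors

2


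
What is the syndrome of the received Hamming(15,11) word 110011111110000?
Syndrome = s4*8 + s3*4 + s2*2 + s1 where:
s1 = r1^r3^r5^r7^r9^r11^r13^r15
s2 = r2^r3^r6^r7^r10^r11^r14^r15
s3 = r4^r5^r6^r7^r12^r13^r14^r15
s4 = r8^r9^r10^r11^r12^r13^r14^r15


s1=1, s2=1, s3=1, s4=0

Syndrome = 7 (error at position 7)


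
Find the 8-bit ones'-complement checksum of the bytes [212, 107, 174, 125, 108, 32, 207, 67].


Sum = 1032 mod 256 = 8
Complement = 247

247


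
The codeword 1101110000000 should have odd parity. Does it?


Number of 1s: 5

Yes, parity is correct (5 ones)


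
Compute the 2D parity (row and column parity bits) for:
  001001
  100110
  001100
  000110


Row parities: 0100
Column parities: 100101

Row P: 0100, Col P: 100101, Corner: 1


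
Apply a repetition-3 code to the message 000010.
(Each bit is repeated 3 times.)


Each bit -> 3 copies

000000000000111000


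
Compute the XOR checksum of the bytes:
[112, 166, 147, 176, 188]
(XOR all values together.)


XOR chain: 112 ^ 166 ^ 147 ^ 176 ^ 188 = 73

73


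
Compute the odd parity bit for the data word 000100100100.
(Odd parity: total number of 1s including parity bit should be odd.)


Number of 1s in data: 3
Parity bit: 0

0


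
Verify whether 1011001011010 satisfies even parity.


Number of 1s: 7

No, parity error (7 ones)


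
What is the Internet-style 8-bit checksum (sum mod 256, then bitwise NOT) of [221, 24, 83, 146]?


Sum = 474 mod 256 = 218
Complement = 37

37


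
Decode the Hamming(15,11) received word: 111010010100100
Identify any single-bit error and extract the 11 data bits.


Syndrome = 10: error at position 10

Data: 11000000100 (corrected bit 10)


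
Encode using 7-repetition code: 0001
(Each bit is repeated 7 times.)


Each bit -> 7 copies

0000000000000000000001111111


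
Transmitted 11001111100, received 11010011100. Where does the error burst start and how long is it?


XOR: 00011100000

Burst at position 3, length 3


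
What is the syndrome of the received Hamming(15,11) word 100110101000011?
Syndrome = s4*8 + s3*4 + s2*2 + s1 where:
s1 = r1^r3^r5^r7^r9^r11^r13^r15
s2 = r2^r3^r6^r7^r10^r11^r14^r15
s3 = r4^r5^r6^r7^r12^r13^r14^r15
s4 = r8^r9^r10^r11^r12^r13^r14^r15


s1=1, s2=1, s3=1, s4=1

Syndrome = 15 (error at position 15)


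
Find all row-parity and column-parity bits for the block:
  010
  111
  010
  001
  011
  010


Row parities: 111101
Column parities: 111

Row P: 111101, Col P: 111, Corner: 1


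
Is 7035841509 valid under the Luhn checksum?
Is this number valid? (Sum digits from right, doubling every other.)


Luhn sum = 43
43 mod 10 = 3

Invalid (Luhn sum mod 10 = 3)


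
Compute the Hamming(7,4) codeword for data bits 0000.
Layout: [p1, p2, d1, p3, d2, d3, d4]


Parity bits: p1=0, p2=0, p3=0

0000000


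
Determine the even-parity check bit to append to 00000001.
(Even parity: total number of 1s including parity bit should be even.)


Number of 1s in data: 1
Parity bit: 1

1


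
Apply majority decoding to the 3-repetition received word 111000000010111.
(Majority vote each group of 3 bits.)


Groups: 111, 000, 000, 010, 111
Majority votes: 10001

10001


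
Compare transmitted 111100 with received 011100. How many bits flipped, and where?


XOR: 100000

1 error(s) at position(s): 0


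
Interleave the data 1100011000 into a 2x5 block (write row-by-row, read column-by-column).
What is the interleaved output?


Matrix:
  11000
  11000
Read columns: 1111000000

1111000000


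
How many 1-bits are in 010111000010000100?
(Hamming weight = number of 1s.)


Counting 1s in 010111000010000100

6


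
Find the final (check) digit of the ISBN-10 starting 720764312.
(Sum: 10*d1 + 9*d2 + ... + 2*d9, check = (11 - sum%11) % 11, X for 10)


Weighted sum: 212
212 mod 11 = 3

Check digit: 8


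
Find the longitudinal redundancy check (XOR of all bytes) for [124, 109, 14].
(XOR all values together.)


XOR chain: 124 ^ 109 ^ 14 = 31

31


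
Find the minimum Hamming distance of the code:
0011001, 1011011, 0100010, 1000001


Comparing all pairs, minimum distance: 2
Can detect 1 errors, correct 0 errors

2


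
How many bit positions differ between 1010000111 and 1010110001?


XOR: 0000110110
Count of 1s: 4

4


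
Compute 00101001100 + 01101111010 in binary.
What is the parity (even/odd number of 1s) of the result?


00101001100 = 332
01101111010 = 890
Sum = 1222 = 10011000110
1s count = 5

odd parity (5 ones in 10011000110)


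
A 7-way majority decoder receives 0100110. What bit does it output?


Ones: 3 out of 7
Threshold: 4

0 (3/7 voted 1)


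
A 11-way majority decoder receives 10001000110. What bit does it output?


Ones: 4 out of 11
Threshold: 6

0 (4/11 voted 1)


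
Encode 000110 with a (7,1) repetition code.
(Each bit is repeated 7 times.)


Each bit -> 7 copies

000000000000000000000111111111111110000000


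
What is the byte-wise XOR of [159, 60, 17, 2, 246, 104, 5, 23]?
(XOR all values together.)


XOR chain: 159 ^ 60 ^ 17 ^ 2 ^ 246 ^ 104 ^ 5 ^ 23 = 60

60


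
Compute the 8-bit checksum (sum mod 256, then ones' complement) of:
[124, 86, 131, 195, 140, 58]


Sum = 734 mod 256 = 222
Complement = 33

33


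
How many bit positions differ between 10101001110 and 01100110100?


XOR: 11001111010
Count of 1s: 7

7


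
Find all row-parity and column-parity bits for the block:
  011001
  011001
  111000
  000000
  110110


Row parities: 11100
Column parities: 001110

Row P: 11100, Col P: 001110, Corner: 1


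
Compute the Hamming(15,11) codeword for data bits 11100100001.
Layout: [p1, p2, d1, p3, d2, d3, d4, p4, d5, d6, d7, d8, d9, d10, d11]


Parity bits: p1=1, p2=0, p3=1, p4=0

101111000100001


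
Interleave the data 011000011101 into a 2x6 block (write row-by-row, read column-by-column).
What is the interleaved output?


Matrix:
  011000
  011101
Read columns: 001111010001

001111010001


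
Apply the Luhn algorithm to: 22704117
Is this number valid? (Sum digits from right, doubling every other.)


Luhn sum = 29
29 mod 10 = 9

Invalid (Luhn sum mod 10 = 9)


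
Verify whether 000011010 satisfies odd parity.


Number of 1s: 3

Yes, parity is correct (3 ones)


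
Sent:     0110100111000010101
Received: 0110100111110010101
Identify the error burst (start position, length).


XOR: 0000000000110000000

Burst at position 10, length 2


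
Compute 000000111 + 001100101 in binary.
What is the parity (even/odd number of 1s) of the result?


000000111 = 7
001100101 = 101
Sum = 108 = 1101100
1s count = 4

even parity (4 ones in 1101100)


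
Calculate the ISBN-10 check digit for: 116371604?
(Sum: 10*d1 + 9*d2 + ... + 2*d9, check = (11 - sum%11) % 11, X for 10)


Weighted sum: 167
167 mod 11 = 2

Check digit: 9


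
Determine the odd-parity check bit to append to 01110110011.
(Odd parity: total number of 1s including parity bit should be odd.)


Number of 1s in data: 7
Parity bit: 0

0


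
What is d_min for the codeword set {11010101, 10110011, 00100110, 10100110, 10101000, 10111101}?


Comparing all pairs, minimum distance: 1
Can detect 0 errors, correct 0 errors

1


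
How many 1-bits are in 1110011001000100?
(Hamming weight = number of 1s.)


Counting 1s in 1110011001000100

7


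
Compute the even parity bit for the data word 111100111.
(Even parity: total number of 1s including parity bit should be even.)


Number of 1s in data: 7
Parity bit: 1

1


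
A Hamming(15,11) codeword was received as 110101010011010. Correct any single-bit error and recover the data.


Syndrome = 0: no error detected

Data: 00100011010 (no errors)


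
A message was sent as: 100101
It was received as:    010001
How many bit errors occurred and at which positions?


XOR: 110100

3 error(s) at position(s): 0, 1, 3


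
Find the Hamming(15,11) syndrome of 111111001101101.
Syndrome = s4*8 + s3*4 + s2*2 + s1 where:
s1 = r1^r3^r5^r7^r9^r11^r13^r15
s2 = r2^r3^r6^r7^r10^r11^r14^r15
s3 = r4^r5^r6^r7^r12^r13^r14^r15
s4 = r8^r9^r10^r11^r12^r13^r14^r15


s1=0, s2=1, s3=0, s4=1

Syndrome = 10 (error at position 10)


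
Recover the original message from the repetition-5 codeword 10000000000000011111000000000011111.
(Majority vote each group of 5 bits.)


Groups: 10000, 00000, 00000, 11111, 00000, 00000, 11111
Majority votes: 0001001

0001001


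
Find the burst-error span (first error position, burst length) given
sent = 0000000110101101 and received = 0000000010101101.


XOR: 0000000100000000

Burst at position 7, length 1


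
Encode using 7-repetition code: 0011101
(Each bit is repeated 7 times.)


Each bit -> 7 copies

0000000000000011111111111111111111100000001111111


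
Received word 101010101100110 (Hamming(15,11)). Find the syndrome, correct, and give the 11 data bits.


Syndrome = 0: no error detected

Data: 11011100110 (no errors)


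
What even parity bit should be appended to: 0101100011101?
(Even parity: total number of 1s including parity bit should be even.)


Number of 1s in data: 7
Parity bit: 1

1


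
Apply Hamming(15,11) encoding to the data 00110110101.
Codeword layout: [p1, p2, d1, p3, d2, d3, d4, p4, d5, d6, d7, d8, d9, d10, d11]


Parity bits: p1=0, p2=1, p3=0, p4=0

010001100110101


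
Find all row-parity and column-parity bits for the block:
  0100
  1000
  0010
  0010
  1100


Row parities: 11110
Column parities: 0000

Row P: 11110, Col P: 0000, Corner: 0


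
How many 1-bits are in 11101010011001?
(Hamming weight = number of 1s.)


Counting 1s in 11101010011001

8


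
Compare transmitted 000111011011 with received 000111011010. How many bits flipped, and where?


XOR: 000000000001

1 error(s) at position(s): 11


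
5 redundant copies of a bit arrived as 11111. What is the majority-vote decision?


Ones: 5 out of 5
Threshold: 3

1 (5/5 voted 1)


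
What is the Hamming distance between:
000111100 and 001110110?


XOR: 001001010
Count of 1s: 3

3


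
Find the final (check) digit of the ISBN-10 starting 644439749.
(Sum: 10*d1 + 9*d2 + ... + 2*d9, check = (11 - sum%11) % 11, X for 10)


Weighted sum: 277
277 mod 11 = 2

Check digit: 9


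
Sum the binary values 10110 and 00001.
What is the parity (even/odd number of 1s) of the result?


10110 = 22
00001 = 1
Sum = 23 = 10111
1s count = 4

even parity (4 ones in 10111)


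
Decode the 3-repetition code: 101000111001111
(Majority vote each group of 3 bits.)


Groups: 101, 000, 111, 001, 111
Majority votes: 10101

10101


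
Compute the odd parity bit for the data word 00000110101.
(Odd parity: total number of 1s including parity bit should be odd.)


Number of 1s in data: 4
Parity bit: 1

1


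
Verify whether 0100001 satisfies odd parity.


Number of 1s: 2

No, parity error (2 ones)


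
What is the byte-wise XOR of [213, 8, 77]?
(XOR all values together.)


XOR chain: 213 ^ 8 ^ 77 = 144

144


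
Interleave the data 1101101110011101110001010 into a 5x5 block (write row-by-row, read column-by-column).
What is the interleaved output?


Matrix:
  11011
  01110
  01110
  11100
  01010
Read columns: 1001011111011101110110000

1001011111011101110110000


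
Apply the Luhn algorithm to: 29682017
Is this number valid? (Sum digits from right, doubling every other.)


Luhn sum = 37
37 mod 10 = 7

Invalid (Luhn sum mod 10 = 7)


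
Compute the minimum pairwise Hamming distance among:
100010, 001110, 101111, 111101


Comparing all pairs, minimum distance: 2
Can detect 1 errors, correct 0 errors

2


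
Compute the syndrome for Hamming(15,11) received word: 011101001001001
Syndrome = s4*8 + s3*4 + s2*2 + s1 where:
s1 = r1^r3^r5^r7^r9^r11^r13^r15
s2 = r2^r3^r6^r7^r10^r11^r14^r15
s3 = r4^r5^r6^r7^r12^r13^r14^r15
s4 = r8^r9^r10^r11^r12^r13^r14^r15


s1=1, s2=0, s3=0, s4=1

Syndrome = 9 (error at position 9)


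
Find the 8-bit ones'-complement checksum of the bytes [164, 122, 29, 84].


Sum = 399 mod 256 = 143
Complement = 112

112


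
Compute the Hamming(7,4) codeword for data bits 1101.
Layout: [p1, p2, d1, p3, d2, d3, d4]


Parity bits: p1=1, p2=0, p3=0

1010101


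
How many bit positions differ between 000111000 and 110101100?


XOR: 110010100
Count of 1s: 4

4


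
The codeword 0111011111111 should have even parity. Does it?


Number of 1s: 11

No, parity error (11 ones)


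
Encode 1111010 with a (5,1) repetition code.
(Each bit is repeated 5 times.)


Each bit -> 5 copies

11111111111111111111000001111100000


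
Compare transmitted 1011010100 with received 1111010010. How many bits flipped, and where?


XOR: 0100000110

3 error(s) at position(s): 1, 7, 8


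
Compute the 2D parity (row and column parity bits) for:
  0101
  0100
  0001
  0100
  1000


Row parities: 01111
Column parities: 1100

Row P: 01111, Col P: 1100, Corner: 0


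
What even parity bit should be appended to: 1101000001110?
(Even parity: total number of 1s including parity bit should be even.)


Number of 1s in data: 6
Parity bit: 0

0


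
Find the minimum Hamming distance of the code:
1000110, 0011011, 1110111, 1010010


Comparing all pairs, minimum distance: 2
Can detect 1 errors, correct 0 errors

2


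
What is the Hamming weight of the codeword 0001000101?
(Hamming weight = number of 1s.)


Counting 1s in 0001000101

3


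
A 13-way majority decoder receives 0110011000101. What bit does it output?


Ones: 6 out of 13
Threshold: 7

0 (6/13 voted 1)


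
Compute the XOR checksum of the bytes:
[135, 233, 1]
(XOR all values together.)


XOR chain: 135 ^ 233 ^ 1 = 111

111


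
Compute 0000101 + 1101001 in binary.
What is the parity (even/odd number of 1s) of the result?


0000101 = 5
1101001 = 105
Sum = 110 = 1101110
1s count = 5

odd parity (5 ones in 1101110)


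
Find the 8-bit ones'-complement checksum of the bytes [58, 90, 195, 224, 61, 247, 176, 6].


Sum = 1057 mod 256 = 33
Complement = 222

222


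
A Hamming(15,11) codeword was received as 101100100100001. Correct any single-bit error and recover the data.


Syndrome = 4: error at position 4

Data: 10010100001 (corrected bit 4)


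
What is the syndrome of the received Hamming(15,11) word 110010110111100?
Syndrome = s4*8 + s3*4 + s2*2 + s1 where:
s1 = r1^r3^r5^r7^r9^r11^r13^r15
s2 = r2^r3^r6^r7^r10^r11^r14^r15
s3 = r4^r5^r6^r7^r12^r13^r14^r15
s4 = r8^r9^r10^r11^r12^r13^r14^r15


s1=1, s2=0, s3=0, s4=1

Syndrome = 9 (error at position 9)


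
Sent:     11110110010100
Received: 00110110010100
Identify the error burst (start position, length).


XOR: 11000000000000

Burst at position 0, length 2


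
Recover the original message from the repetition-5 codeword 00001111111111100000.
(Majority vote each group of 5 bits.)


Groups: 00001, 11111, 11111, 00000
Majority votes: 0110

0110


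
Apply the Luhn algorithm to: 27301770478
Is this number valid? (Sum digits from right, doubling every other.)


Luhn sum = 40
40 mod 10 = 0

Valid (Luhn sum mod 10 = 0)


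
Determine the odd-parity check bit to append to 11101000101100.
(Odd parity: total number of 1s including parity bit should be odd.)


Number of 1s in data: 7
Parity bit: 0

0


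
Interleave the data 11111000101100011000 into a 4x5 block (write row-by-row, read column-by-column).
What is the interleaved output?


Matrix:
  11111
  00010
  11000
  11000
Read columns: 10111011100011001000

10111011100011001000


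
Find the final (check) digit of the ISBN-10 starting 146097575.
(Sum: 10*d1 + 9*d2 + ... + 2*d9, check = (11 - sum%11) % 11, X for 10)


Weighted sum: 234
234 mod 11 = 3

Check digit: 8


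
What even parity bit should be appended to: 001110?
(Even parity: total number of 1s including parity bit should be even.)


Number of 1s in data: 3
Parity bit: 1

1


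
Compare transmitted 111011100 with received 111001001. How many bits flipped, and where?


XOR: 000010101

3 error(s) at position(s): 4, 6, 8


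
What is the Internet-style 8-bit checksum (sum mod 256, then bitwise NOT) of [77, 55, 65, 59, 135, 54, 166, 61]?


Sum = 672 mod 256 = 160
Complement = 95

95


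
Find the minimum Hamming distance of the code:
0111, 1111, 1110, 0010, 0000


Comparing all pairs, minimum distance: 1
Can detect 0 errors, correct 0 errors

1


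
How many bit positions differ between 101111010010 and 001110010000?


XOR: 100001000010
Count of 1s: 3

3


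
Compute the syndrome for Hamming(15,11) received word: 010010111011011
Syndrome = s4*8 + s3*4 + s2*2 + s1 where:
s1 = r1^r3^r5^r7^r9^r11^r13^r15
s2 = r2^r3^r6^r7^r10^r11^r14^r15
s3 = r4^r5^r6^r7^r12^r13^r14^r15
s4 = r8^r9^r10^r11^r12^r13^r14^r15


s1=1, s2=1, s3=1, s4=0

Syndrome = 7 (error at position 7)


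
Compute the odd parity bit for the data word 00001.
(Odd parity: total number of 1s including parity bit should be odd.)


Number of 1s in data: 1
Parity bit: 0

0


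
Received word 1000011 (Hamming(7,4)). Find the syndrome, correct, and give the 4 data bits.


Syndrome = 0: no error detected

Data: 0011 (no errors)


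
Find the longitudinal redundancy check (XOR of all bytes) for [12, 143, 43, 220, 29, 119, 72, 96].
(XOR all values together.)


XOR chain: 12 ^ 143 ^ 43 ^ 220 ^ 29 ^ 119 ^ 72 ^ 96 = 54

54


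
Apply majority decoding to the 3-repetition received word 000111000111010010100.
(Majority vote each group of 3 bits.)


Groups: 000, 111, 000, 111, 010, 010, 100
Majority votes: 0101000

0101000


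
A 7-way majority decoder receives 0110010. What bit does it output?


Ones: 3 out of 7
Threshold: 4

0 (3/7 voted 1)


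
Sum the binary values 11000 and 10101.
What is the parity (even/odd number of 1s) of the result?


11000 = 24
10101 = 21
Sum = 45 = 101101
1s count = 4

even parity (4 ones in 101101)


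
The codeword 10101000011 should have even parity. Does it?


Number of 1s: 5

No, parity error (5 ones)


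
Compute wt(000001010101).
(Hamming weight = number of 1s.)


Counting 1s in 000001010101

4


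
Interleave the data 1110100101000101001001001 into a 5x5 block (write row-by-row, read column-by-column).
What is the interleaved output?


Matrix:
  11101
  00101
  00010
  10010
  01001
Read columns: 1001010001110000011011001

1001010001110000011011001


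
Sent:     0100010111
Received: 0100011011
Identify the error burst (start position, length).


XOR: 0000001100

Burst at position 6, length 2


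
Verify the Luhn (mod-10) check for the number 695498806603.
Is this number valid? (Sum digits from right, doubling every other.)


Luhn sum = 53
53 mod 10 = 3

Invalid (Luhn sum mod 10 = 3)


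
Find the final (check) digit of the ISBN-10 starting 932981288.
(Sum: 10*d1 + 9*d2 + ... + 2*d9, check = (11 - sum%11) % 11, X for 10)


Weighted sum: 297
297 mod 11 = 0

Check digit: 0


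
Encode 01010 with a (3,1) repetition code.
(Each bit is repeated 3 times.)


Each bit -> 3 copies

000111000111000


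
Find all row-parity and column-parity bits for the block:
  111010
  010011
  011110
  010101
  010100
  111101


Row parities: 010101
Column parities: 001011

Row P: 010101, Col P: 001011, Corner: 1


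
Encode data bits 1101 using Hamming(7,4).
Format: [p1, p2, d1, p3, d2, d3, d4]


Parity bits: p1=1, p2=0, p3=0

1010101


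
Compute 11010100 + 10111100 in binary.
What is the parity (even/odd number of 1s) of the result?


11010100 = 212
10111100 = 188
Sum = 400 = 110010000
1s count = 3

odd parity (3 ones in 110010000)


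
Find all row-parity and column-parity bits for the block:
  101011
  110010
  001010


Row parities: 010
Column parities: 010011

Row P: 010, Col P: 010011, Corner: 1


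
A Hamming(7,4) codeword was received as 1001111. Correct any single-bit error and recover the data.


Syndrome = 1: error at position 1

Data: 0111 (corrected bit 1)


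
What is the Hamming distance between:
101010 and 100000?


XOR: 001010
Count of 1s: 2

2


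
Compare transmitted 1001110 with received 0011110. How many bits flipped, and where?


XOR: 1010000

2 error(s) at position(s): 0, 2


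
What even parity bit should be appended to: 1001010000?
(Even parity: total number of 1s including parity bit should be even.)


Number of 1s in data: 3
Parity bit: 1

1


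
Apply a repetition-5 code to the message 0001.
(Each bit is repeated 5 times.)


Each bit -> 5 copies

00000000000000011111


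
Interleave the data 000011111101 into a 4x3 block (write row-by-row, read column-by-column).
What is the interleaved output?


Matrix:
  000
  011
  111
  101
Read columns: 001101100111

001101100111


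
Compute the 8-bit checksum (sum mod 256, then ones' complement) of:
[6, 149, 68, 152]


Sum = 375 mod 256 = 119
Complement = 136

136


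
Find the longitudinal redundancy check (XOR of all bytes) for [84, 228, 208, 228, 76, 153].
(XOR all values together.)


XOR chain: 84 ^ 228 ^ 208 ^ 228 ^ 76 ^ 153 = 81

81


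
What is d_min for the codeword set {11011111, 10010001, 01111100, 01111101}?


Comparing all pairs, minimum distance: 1
Can detect 0 errors, correct 0 errors

1


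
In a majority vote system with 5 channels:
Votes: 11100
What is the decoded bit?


Ones: 3 out of 5
Threshold: 3

1 (3/5 voted 1)


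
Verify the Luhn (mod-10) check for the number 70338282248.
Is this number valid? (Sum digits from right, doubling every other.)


Luhn sum = 58
58 mod 10 = 8

Invalid (Luhn sum mod 10 = 8)


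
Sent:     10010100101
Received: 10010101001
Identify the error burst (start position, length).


XOR: 00000001100

Burst at position 7, length 2


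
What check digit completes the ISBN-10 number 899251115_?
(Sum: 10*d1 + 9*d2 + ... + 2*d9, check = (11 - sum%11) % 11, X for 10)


Weighted sum: 299
299 mod 11 = 2

Check digit: 9


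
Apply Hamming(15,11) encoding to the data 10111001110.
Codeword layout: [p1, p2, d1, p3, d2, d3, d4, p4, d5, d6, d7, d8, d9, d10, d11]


Parity bits: p1=0, p2=0, p3=1, p4=0

001101101001110


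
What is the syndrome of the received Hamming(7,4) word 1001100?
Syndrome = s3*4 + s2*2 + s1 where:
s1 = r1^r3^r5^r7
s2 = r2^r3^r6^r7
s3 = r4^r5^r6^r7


s1=0, s2=0, s3=0

Syndrome = 0 (no error)


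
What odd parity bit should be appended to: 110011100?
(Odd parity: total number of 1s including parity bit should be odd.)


Number of 1s in data: 5
Parity bit: 0

0


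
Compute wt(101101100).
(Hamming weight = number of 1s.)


Counting 1s in 101101100

5


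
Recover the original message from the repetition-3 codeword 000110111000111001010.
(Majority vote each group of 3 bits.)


Groups: 000, 110, 111, 000, 111, 001, 010
Majority votes: 0110100

0110100


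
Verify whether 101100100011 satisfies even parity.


Number of 1s: 6

Yes, parity is correct (6 ones)


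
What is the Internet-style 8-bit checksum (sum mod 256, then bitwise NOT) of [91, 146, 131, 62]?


Sum = 430 mod 256 = 174
Complement = 81

81


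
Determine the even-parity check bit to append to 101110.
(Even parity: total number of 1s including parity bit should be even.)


Number of 1s in data: 4
Parity bit: 0

0


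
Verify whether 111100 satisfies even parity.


Number of 1s: 4

Yes, parity is correct (4 ones)


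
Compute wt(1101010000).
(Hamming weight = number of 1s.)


Counting 1s in 1101010000

4


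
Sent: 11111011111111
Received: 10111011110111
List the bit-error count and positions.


XOR: 01000000001000

2 error(s) at position(s): 1, 10


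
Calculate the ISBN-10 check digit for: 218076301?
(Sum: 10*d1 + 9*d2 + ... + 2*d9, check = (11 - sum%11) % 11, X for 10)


Weighted sum: 179
179 mod 11 = 3

Check digit: 8


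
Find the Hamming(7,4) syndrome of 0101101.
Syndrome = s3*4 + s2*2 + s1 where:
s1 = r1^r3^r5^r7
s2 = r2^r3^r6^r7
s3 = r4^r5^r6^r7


s1=0, s2=0, s3=1

Syndrome = 4 (error at position 4)


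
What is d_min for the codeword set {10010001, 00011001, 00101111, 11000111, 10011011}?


Comparing all pairs, minimum distance: 2
Can detect 1 errors, correct 0 errors

2


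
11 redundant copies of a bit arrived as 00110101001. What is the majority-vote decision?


Ones: 5 out of 11
Threshold: 6

0 (5/11 voted 1)


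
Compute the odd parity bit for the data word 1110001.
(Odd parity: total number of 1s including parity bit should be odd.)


Number of 1s in data: 4
Parity bit: 1

1


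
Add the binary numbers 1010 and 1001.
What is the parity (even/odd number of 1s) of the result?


1010 = 10
1001 = 9
Sum = 19 = 10011
1s count = 3

odd parity (3 ones in 10011)


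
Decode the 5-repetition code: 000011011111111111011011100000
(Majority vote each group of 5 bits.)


Groups: 00001, 10111, 11111, 11101, 10111, 00000
Majority votes: 011110

011110


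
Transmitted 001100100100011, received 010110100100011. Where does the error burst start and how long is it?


XOR: 011010000000000

Burst at position 1, length 4


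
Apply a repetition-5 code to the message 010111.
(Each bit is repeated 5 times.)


Each bit -> 5 copies

000001111100000111111111111111


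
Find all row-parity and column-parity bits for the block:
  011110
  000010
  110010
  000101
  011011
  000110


Row parities: 011000
Column parities: 110110

Row P: 011000, Col P: 110110, Corner: 0


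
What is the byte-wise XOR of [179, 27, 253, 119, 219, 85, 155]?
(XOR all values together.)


XOR chain: 179 ^ 27 ^ 253 ^ 119 ^ 219 ^ 85 ^ 155 = 55

55


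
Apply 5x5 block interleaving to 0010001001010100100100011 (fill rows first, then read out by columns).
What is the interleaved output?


Matrix:
  00100
  01001
  01010
  01001
  00011
Read columns: 0000001110100000010101011

0000001110100000010101011


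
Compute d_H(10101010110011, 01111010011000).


XOR: 11010000101011
Count of 1s: 7

7


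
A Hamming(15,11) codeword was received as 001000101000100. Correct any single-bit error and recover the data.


Syndrome = 0: no error detected

Data: 10011000100 (no errors)


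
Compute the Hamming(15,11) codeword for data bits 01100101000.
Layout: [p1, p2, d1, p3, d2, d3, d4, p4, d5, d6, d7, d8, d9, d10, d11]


Parity bits: p1=1, p2=0, p3=1, p4=0

100111000101000


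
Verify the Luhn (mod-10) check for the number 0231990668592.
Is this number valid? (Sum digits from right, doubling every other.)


Luhn sum = 59
59 mod 10 = 9

Invalid (Luhn sum mod 10 = 9)


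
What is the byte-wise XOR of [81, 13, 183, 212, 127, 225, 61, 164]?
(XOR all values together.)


XOR chain: 81 ^ 13 ^ 183 ^ 212 ^ 127 ^ 225 ^ 61 ^ 164 = 56

56


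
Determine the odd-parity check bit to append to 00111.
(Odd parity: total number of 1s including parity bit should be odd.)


Number of 1s in data: 3
Parity bit: 0

0


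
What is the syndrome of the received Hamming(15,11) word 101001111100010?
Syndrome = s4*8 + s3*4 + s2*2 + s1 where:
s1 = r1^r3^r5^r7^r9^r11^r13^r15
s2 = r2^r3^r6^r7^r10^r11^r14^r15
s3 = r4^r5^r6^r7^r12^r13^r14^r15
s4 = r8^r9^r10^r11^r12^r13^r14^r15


s1=0, s2=1, s3=1, s4=0

Syndrome = 6 (error at position 6)


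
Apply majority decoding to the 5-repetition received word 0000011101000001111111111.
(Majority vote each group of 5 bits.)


Groups: 00000, 11101, 00000, 11111, 11111
Majority votes: 01011

01011


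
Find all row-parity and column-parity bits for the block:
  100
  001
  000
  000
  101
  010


Row parities: 110001
Column parities: 010

Row P: 110001, Col P: 010, Corner: 1


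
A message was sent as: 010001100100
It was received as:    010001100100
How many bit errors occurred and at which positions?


XOR: 000000000000

0 errors (received matches sent)


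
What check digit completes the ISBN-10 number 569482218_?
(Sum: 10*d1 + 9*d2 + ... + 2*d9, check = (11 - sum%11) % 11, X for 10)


Weighted sum: 289
289 mod 11 = 3

Check digit: 8


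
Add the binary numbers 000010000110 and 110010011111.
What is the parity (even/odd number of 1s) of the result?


000010000110 = 134
110010011111 = 3231
Sum = 3365 = 110100100101
1s count = 6

even parity (6 ones in 110100100101)


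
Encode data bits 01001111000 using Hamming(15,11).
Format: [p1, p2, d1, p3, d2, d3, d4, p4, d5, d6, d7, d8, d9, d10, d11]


Parity bits: p1=1, p2=0, p3=0, p4=0

100010001111000


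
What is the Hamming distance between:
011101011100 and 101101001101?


XOR: 110000010001
Count of 1s: 4

4


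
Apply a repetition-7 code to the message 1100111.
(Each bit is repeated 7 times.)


Each bit -> 7 copies

1111111111111100000000000000111111111111111111111


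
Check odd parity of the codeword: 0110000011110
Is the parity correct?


Number of 1s: 6

No, parity error (6 ones)


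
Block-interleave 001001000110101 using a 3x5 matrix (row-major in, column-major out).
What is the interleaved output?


Matrix:
  00100
  10001
  10101
Read columns: 011000101000011

011000101000011


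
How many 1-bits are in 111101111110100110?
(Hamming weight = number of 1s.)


Counting 1s in 111101111110100110

13


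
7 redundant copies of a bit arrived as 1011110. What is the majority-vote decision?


Ones: 5 out of 7
Threshold: 4

1 (5/7 voted 1)


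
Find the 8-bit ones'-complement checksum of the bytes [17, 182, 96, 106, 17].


Sum = 418 mod 256 = 162
Complement = 93

93


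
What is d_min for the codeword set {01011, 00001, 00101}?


Comparing all pairs, minimum distance: 1
Can detect 0 errors, correct 0 errors

1


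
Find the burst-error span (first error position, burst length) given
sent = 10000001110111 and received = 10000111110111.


XOR: 00000110000000

Burst at position 5, length 2


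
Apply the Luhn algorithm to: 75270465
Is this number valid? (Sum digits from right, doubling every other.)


Luhn sum = 33
33 mod 10 = 3

Invalid (Luhn sum mod 10 = 3)


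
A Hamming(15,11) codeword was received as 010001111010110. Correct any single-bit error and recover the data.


Syndrome = 10: error at position 10

Data: 00111110110 (corrected bit 10)


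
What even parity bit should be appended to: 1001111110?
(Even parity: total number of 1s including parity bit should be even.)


Number of 1s in data: 7
Parity bit: 1

1


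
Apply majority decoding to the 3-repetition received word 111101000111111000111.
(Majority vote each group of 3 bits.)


Groups: 111, 101, 000, 111, 111, 000, 111
Majority votes: 1101101

1101101


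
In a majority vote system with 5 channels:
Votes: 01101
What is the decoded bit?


Ones: 3 out of 5
Threshold: 3

1 (3/5 voted 1)


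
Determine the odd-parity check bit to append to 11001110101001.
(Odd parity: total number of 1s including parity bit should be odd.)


Number of 1s in data: 8
Parity bit: 1

1


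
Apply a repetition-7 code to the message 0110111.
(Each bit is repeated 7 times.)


Each bit -> 7 copies

0000000111111111111110000000111111111111111111111


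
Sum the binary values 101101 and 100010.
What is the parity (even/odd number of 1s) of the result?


101101 = 45
100010 = 34
Sum = 79 = 1001111
1s count = 5

odd parity (5 ones in 1001111)


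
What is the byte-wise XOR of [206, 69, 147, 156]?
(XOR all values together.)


XOR chain: 206 ^ 69 ^ 147 ^ 156 = 132

132


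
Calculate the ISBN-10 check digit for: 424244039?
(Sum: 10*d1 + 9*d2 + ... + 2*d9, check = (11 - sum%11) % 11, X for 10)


Weighted sum: 175
175 mod 11 = 10

Check digit: 1


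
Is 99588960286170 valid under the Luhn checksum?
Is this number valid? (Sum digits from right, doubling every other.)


Luhn sum = 67
67 mod 10 = 7

Invalid (Luhn sum mod 10 = 7)


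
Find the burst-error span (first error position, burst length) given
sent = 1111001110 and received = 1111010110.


XOR: 0000011000

Burst at position 5, length 2


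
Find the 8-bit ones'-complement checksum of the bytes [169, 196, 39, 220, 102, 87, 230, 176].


Sum = 1219 mod 256 = 195
Complement = 60

60


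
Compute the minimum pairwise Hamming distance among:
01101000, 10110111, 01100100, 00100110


Comparing all pairs, minimum distance: 2
Can detect 1 errors, correct 0 errors

2


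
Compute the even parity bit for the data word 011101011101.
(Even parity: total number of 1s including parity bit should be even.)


Number of 1s in data: 8
Parity bit: 0

0


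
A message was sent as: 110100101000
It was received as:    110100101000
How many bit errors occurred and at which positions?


XOR: 000000000000

0 errors (received matches sent)


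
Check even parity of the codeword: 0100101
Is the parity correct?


Number of 1s: 3

No, parity error (3 ones)


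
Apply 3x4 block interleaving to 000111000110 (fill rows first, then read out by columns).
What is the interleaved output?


Matrix:
  0001
  1100
  0110
Read columns: 010011001100

010011001100


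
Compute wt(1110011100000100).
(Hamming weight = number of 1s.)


Counting 1s in 1110011100000100

7


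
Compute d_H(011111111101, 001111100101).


XOR: 010000011000
Count of 1s: 3

3


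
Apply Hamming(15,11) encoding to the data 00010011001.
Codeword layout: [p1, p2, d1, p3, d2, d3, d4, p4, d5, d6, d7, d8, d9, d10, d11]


Parity bits: p1=1, p2=1, p3=1, p4=1

110100110011001


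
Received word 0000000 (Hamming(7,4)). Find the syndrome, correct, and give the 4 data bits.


Syndrome = 0: no error detected

Data: 0000 (no errors)


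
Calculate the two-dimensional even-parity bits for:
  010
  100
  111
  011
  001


Row parities: 11101
Column parities: 011

Row P: 11101, Col P: 011, Corner: 0


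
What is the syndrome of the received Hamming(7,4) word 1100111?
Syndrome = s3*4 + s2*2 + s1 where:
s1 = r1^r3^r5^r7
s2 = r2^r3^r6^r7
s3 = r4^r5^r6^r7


s1=1, s2=1, s3=1

Syndrome = 7 (error at position 7)


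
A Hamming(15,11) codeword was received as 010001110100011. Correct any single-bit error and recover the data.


Syndrome = 0: no error detected

Data: 00110100011 (no errors)


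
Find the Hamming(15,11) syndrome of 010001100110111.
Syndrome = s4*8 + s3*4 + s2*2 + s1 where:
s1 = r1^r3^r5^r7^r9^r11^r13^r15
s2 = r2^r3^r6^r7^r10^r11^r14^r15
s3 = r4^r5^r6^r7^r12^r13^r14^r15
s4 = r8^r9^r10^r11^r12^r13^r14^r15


s1=0, s2=1, s3=1, s4=1

Syndrome = 14 (error at position 14)


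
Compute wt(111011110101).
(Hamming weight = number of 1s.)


Counting 1s in 111011110101

9


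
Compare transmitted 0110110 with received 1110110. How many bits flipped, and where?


XOR: 1000000

1 error(s) at position(s): 0


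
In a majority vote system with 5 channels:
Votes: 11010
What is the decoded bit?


Ones: 3 out of 5
Threshold: 3

1 (3/5 voted 1)


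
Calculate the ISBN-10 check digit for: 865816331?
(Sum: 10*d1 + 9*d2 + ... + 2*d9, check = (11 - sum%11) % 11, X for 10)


Weighted sum: 289
289 mod 11 = 3

Check digit: 8


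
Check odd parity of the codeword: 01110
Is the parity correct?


Number of 1s: 3

Yes, parity is correct (3 ones)


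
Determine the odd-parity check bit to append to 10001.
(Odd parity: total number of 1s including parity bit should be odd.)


Number of 1s in data: 2
Parity bit: 1

1


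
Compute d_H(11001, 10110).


XOR: 01111
Count of 1s: 4

4


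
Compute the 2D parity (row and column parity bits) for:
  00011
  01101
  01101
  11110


Row parities: 0110
Column parities: 11101

Row P: 0110, Col P: 11101, Corner: 0


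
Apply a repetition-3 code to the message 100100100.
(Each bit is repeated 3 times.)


Each bit -> 3 copies

111000000111000000111000000


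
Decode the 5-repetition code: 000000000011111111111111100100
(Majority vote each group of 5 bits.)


Groups: 00000, 00000, 11111, 11111, 11111, 00100
Majority votes: 001110

001110


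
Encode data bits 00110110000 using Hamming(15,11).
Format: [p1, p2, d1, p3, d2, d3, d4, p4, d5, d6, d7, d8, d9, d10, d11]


Parity bits: p1=0, p2=0, p3=0, p4=0

000001100110000


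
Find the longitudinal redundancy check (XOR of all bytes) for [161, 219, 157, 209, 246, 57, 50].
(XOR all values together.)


XOR chain: 161 ^ 219 ^ 157 ^ 209 ^ 246 ^ 57 ^ 50 = 203

203


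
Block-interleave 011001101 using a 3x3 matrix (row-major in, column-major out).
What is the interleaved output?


Matrix:
  011
  001
  101
Read columns: 001100111

001100111


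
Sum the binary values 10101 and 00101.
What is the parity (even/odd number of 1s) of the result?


10101 = 21
00101 = 5
Sum = 26 = 11010
1s count = 3

odd parity (3 ones in 11010)


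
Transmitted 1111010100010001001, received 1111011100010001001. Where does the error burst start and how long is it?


XOR: 0000001000000000000

Burst at position 6, length 1


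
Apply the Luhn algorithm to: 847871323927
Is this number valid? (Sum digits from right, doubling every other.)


Luhn sum = 64
64 mod 10 = 4

Invalid (Luhn sum mod 10 = 4)


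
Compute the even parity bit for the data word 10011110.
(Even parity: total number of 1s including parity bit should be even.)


Number of 1s in data: 5
Parity bit: 1

1


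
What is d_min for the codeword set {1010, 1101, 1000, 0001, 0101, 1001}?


Comparing all pairs, minimum distance: 1
Can detect 0 errors, correct 0 errors

1


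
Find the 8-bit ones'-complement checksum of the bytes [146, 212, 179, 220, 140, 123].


Sum = 1020 mod 256 = 252
Complement = 3

3


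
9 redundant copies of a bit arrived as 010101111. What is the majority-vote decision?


Ones: 6 out of 9
Threshold: 5

1 (6/9 voted 1)
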